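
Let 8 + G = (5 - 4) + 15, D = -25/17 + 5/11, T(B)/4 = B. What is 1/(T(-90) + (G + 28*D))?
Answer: -187/71144 ≈ -0.0026285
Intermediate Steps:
T(B) = 4*B
D = -190/187 (D = -25*1/17 + 5*(1/11) = -25/17 + 5/11 = -190/187 ≈ -1.0160)
G = 8 (G = -8 + ((5 - 4) + 15) = -8 + (1 + 15) = -8 + 16 = 8)
1/(T(-90) + (G + 28*D)) = 1/(4*(-90) + (8 + 28*(-190/187))) = 1/(-360 + (8 - 5320/187)) = 1/(-360 - 3824/187) = 1/(-71144/187) = -187/71144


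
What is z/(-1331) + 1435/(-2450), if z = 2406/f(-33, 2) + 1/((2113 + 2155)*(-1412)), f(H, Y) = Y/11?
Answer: -2955598476213/280740589360 ≈ -10.528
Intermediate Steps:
f(H, Y) = Y/11 (f(H, Y) = Y*(1/11) = Y/11)
z = 79747562927/6026416 (z = 2406/(((1/11)*2)) + 1/((2113 + 2155)*(-1412)) = 2406/(2/11) - 1/1412/4268 = 2406*(11/2) + (1/4268)*(-1/1412) = 13233 - 1/6026416 = 79747562927/6026416 ≈ 13233.)
z/(-1331) + 1435/(-2450) = (79747562927/6026416)/(-1331) + 1435/(-2450) = (79747562927/6026416)*(-1/1331) + 1435*(-1/2450) = -79747562927/8021159696 - 41/70 = -2955598476213/280740589360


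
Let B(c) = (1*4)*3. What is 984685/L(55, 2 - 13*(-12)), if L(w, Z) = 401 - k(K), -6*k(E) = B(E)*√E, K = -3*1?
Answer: 394858685/160813 - 1969370*I*√3/160813 ≈ 2455.4 - 21.211*I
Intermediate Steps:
B(c) = 12 (B(c) = 4*3 = 12)
K = -3
k(E) = -2*√E
L(w, Z) = 401 + 2*I*√3 (L(w, Z) = 401 - (-2)*√(-3) = 401 - (-2)*I*√3 = 401 + 2*I*√3)
984685/L(55, 2 - 13*(-12)) = 984685/(401 + 2*I*√3)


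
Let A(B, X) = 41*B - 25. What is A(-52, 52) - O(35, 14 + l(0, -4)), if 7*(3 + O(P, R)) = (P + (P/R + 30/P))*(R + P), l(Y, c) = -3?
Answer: -1299282/539 ≈ -2410.5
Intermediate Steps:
A(B, X) = -25 + 41*B
O(P, R) = -3 + (P + R)*(P + 30/P + P/R)/7 (O(P, R) = -3 + ((P + (P/R + 30/P))*(R + P))/7 = -3 + ((P + (30/P + P/R))*(P + R))/7 = -3 + ((P + 30/P + P/R)*(P + R))/7 = -3 + ((P + R)*(P + 30/P + P/R))/7 = -3 + (P + R)*(P + 30/P + P/R)/7)
A(-52, 52) - O(35, 14 + l(0, -4)) = (-25 + 41*(-52)) - (35³ + 30*(14 - 3)² + 35*(14 - 3)*(9 + 35 + 35² + 35*(14 - 3)))/(7*35*(14 - 3)) = (-25 - 2132) - (42875 + 30*11² + 35*11*(9 + 35 + 1225 + 35*11))/(7*35*11) = -2157 - (42875 + 30*121 + 35*11*(9 + 35 + 1225 + 385))/(7*35*11) = -2157 - (42875 + 3630 + 35*11*1654)/(7*35*11) = -2157 - (42875 + 3630 + 636790)/(7*35*11) = -2157 - 683295/(7*35*11) = -2157 - 1*136659/539 = -2157 - 136659/539 = -1299282/539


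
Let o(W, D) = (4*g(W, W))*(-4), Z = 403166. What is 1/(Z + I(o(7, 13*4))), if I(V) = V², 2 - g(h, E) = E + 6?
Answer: 1/434142 ≈ 2.3034e-6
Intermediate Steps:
g(h, E) = -4 - E (g(h, E) = 2 - (E + 6) = 2 - (6 + E) = 2 + (-6 - E) = -4 - E)
o(W, D) = 64 + 16*W (o(W, D) = (4*(-4 - W))*(-4) = (-16 - 4*W)*(-4) = 64 + 16*W)
1/(Z + I(o(7, 13*4))) = 1/(403166 + (64 + 16*7)²) = 1/(403166 + (64 + 112)²) = 1/(403166 + 176²) = 1/(403166 + 30976) = 1/434142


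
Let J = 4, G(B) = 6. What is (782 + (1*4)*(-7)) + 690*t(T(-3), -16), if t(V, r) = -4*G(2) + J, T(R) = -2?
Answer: -13046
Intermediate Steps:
t(V, r) = -20 (t(V, r) = -4*6 + 4 = -24 + 4 = -20)
(782 + (1*4)*(-7)) + 690*t(T(-3), -16) = (782 + (1*4)*(-7)) + 690*(-20) = (782 + 4*(-7)) - 13800 = (782 - 28) - 13800 = 754 - 13800 = -13046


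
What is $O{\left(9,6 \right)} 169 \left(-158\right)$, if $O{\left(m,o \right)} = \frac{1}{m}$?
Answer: $- \frac{26702}{9} \approx -2966.9$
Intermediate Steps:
$O{\left(9,6 \right)} 169 \left(-158\right) = \frac{1}{9} \cdot 169 \left(-158\right) = \frac{169}{9} \left(-158\right) = - \frac{26702}{9}$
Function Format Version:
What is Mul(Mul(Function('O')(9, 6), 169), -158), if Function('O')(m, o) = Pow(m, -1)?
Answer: Rational(-26702, 9) ≈ -2966.9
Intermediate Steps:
Mul(Mul(Function('O')(9, 6), 169), -158) = Mul(Mul(Pow(9, -1), 169), -158) = Mul(Mul(Rational(1, 9), 169), -158) = Mul(Rational(169, 9), -158) = Rational(-26702, 9)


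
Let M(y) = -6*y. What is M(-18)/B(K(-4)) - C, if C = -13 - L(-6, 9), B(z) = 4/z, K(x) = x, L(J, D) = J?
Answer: -101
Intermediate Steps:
C = -7 (C = -13 - 1*(-6) = -13 + 6 = -7)
M(-18)/B(K(-4)) - C = (-6*(-18))/((4/(-4))) - 1*(-7) = 108/((4*(-¼))) + 7 = 108/(-1) + 7 = 108*(-1) + 7 = -108 + 7 = -101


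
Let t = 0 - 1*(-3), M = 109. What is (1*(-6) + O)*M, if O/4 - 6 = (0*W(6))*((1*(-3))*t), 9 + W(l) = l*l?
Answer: 1962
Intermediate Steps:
t = 3 (t = 0 + 3 = 3)
W(l) = -9 + l² (W(l) = -9 + l*l = -9 + l²)
O = 24 (O = 24 + 4*((0*(-9 + 6²))*((1*(-3))*3)) = 24 + 4*((0*(-9 + 36))*(-3*3)) = 24 + 4*((0*27)*(-9)) = 24 + 4*(0*(-9)) = 24 + 4*0 = 24 + 0 = 24)
(1*(-6) + O)*M = (1*(-6) + 24)*109 = (-6 + 24)*109 = 18*109 = 1962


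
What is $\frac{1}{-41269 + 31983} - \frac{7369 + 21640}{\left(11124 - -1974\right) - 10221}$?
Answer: $- \frac{269380451}{26715822} \approx -10.083$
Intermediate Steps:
$\frac{1}{-41269 + 31983} - \frac{7369 + 21640}{\left(11124 - -1974\right) - 10221} = \frac{1}{-9286} - \frac{29009}{\left(11124 + 1974\right) - 10221} = - \frac{1}{9286} - \frac{29009}{13098 - 10221} = - \frac{1}{9286} - \frac{29009}{2877} = - \frac{269380451}{26715822}$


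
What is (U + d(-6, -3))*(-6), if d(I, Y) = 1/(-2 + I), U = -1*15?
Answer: 363/4 ≈ 90.750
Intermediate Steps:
U = -15
(U + d(-6, -3))*(-6) = (-15 + 1/(-2 - 6))*(-6) = (-15 + 1/(-8))*(-6) = (-15 - ⅛)*(-6) = -121/8*(-6) = 363/4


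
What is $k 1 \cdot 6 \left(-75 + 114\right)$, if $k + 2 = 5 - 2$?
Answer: $234$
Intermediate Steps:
$k = 1$ ($k = -2 + \left(5 - 2\right) = -2 + 3 = 1$)
$k 1 \cdot 6 \left(-75 + 114\right) = 1 \cdot 1 \cdot 6 \left(-75 + 114\right) = 1 \cdot 6 \cdot 39 = 1 \cdot 234 = 234$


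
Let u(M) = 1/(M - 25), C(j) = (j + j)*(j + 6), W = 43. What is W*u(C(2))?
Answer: 43/7 ≈ 6.1429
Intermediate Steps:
C(j) = 2*j*(6 + j) (C(j) = (2*j)*(6 + j) = 2*j*(6 + j))
u(M) = 1/(-25 + M)
W*u(C(2)) = 43/(-25 + 2*2*(6 + 2)) = 43/(-25 + 2*2*8) = 43/(-25 + 32) = 43/7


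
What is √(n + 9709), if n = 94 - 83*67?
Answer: √4242 ≈ 65.131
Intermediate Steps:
n = -5467 (n = 94 - 5561 = -5467)
√(n + 9709) = √(-5467 + 9709) = √4242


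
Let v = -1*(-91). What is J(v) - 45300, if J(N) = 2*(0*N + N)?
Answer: -45118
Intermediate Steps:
v = 91
J(N) = 2*N (J(N) = 2*(0 + N) = 2*N)
J(v) - 45300 = 2*91 - 45300 = 182 - 45300 = -45118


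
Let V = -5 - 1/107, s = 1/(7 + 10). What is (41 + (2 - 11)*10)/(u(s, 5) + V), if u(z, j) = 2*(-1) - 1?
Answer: 5243/857 ≈ 6.1179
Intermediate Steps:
s = 1/17 ≈ 0.058824
u(z, j) = -3 (u(z, j) = -2 - 1 = -3)
V = -536/107 (V = -5 - 1*1/107 = -5 - 1/107 = -536/107 ≈ -5.0093)
(41 + (2 - 11)*10)/(u(s, 5) + V) = (41 + (2 - 11)*10)/(-3 - 536/107) = (41 - 9*10)/(-857/107) = (41 - 90)*(-107/857) = -49*(-107/857) = 5243/857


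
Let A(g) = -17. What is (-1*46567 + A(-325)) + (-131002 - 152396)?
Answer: -329982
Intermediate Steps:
(-1*46567 + A(-325)) + (-131002 - 152396) = (-1*46567 - 17) + (-131002 - 152396) = (-46567 - 17) - 283398 = -46584 - 283398 = -329982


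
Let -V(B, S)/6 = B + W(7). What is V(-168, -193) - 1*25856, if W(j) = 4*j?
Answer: -25016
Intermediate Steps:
V(B, S) = -168 - 6*B (V(B, S) = -6*(B + 4*7) = -6*(B + 28) = -6*(28 + B) = -168 - 6*B)
V(-168, -193) - 1*25856 = (-168 - 6*(-168)) - 1*25856 = (-168 + 1008) - 25856 = 840 - 25856 = -25016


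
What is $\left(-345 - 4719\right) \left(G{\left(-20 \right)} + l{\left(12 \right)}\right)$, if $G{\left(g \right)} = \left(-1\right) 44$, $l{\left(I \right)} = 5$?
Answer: $197496$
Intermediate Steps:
$G{\left(g \right)} = -44$
$\left(-345 - 4719\right) \left(G{\left(-20 \right)} + l{\left(12 \right)}\right) = \left(-345 - 4719\right) \left(-44 + 5\right) = \left(-5064\right) \left(-39\right) = 197496$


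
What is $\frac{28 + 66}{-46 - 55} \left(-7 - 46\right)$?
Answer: $\frac{4982}{101} \approx 49.327$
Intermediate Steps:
$\frac{28 + 66}{-46 - 55} \left(-7 - 46\right) = \frac{94}{-101} \left(-53\right) = 94 \left(- \frac{1}{101}\right) \left(-53\right) = \left(- \frac{94}{101}\right) \left(-53\right) = \frac{4982}{101}$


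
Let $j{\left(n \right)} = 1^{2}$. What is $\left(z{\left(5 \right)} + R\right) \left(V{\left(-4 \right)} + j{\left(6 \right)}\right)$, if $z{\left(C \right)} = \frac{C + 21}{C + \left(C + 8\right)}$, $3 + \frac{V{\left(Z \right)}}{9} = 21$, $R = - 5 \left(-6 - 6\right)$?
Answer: $\frac{90139}{9} \approx 10015.0$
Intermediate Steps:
$R = 60$ ($R = \left(-5\right) \left(-12\right) = 60$)
$V{\left(Z \right)} = 162$ ($V{\left(Z \right)} = -27 + 9 \cdot 21 = -27 + 189 = 162$)
$z{\left(C \right)} = \frac{21 + C}{8 + 2 C}$ ($z{\left(C \right)} = \frac{21 + C}{C + \left(8 + C\right)} = \frac{21 + C}{8 + 2 C}$)
$j{\left(n \right)} = 1$
$\left(z{\left(5 \right)} + R\right) \left(V{\left(-4 \right)} + j{\left(6 \right)}\right) = \left(\frac{21 + 5}{2 \left(4 + 5\right)} + 60\right) \left(162 + 1\right) = \left(\frac{1}{2} \cdot \frac{1}{9} \cdot 26 + 60\right) 163 = \left(\frac{13}{9} + 60\right) 163 = \frac{553}{9} \cdot 163 = \frac{90139}{9}$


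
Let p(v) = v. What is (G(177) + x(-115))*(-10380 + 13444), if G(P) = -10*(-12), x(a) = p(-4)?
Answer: 355424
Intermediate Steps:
x(a) = -4
G(P) = 120
(G(177) + x(-115))*(-10380 + 13444) = (120 - 4)*(-10380 + 13444) = 116*3064 = 355424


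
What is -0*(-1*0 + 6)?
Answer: 0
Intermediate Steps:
-0*(-1*0 + 6) = -0*(0 + 6) = -0*6 = -1281*0 = 0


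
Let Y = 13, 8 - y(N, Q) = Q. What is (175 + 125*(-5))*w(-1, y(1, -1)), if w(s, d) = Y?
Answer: -5850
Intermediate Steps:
y(N, Q) = 8 - Q
w(s, d) = 13
(175 + 125*(-5))*w(-1, y(1, -1)) = (175 + 125*(-5))*13 = (175 - 625)*13 = -450*13 = -5850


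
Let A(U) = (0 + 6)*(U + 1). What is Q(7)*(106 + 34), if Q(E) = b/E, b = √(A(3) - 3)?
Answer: 20*√21 ≈ 91.651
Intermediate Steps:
A(U) = 6 + 6*U (A(U) = 6*(1 + U) = 6 + 6*U)
b = √21 (b = √((6 + 6*3) - 3) = √((6 + 18) - 3) = √(24 - 3) = √21 ≈ 4.5826)
Q(E) = √21/E
Q(7)*(106 + 34) = (√21/7)*(106 + 34) = (√21*(⅐))*140 = (√21/7)*140 = 20*√21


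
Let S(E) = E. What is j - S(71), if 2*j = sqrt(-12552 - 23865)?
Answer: -71 + I*sqrt(36417)/2 ≈ -71.0 + 95.416*I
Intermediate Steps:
j = I*sqrt(36417)/2 (j = sqrt(-12552 - 23865)/2 = sqrt(-36417)/2 = (I*sqrt(36417))/2 = I*sqrt(36417)/2 ≈ 95.416*I)
j - S(71) = I*sqrt(36417)/2 - 1*71 = I*sqrt(36417)/2 - 71 = -71 + I*sqrt(36417)/2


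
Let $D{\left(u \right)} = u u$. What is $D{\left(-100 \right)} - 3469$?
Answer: $6531$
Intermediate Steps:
$D{\left(u \right)} = u^{2}$
$D{\left(-100 \right)} - 3469 = \left(-100\right)^{2} - 3469 = 10000 - 3469 = 6531$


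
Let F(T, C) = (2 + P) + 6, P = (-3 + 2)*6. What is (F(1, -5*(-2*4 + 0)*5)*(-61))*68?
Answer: -8296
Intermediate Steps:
P = -6 (P = -1*6 = -6)
F(T, C) = 2 (F(T, C) = (2 - 6) + 6 = -4 + 6 = 2)
(F(1, -5*(-2*4 + 0)*5)*(-61))*68 = (2*(-61))*68 = -122*68 = -8296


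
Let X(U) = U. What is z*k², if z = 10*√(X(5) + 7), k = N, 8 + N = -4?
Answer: 2880*√3 ≈ 4988.3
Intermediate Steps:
N = -12 (N = -8 - 4 = -12)
k = -12
z = 20*√3 (z = 10*√(5 + 7) = 10*√12 = 10*(2*√3) = 20*√3 ≈ 34.641)
z*k² = (20*√3)*(-12)² = (20*√3)*144 = 2880*√3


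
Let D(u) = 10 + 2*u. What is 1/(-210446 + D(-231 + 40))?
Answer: -1/210818 ≈ -4.7434e-6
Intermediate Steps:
1/(-210446 + D(-231 + 40)) = 1/(-210446 + (10 + 2*(-231 + 40))) = 1/(-210446 + (10 + 2*(-191))) = 1/(-210446 + (10 - 382)) = 1/(-210446 - 372) = 1/(-210818) = -1/210818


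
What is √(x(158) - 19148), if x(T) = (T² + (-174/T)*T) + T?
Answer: 10*√58 ≈ 76.158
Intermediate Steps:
x(T) = -174 + T + T² (x(T) = (T² - 174) + T = (-174 + T²) + T = -174 + T + T²)
√(x(158) - 19148) = √((-174 + 158 + 158²) - 19148) = √((-174 + 158 + 24964) - 19148) = √(24948 - 19148) = √5800 = 10*√58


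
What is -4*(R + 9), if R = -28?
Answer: 76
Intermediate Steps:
-4*(R + 9) = -4*(-28 + 9) = -4*(-19) = 76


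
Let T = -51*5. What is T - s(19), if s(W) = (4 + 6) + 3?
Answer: -268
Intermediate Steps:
s(W) = 13 (s(W) = 10 + 3 = 13)
T = -255
T - s(19) = -255 - 1*13 = -255 - 13 = -268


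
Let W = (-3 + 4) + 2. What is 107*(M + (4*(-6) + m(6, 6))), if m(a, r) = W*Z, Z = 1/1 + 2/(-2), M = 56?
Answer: 3424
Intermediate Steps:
W = 3 (W = 1 + 2 = 3)
Z = 0 (Z = 1*1 + 2*(-½) = 1 - 1 = 0)
m(a, r) = 0 (m(a, r) = 3*0 = 0)
107*(M + (4*(-6) + m(6, 6))) = 107*(56 + (4*(-6) + 0)) = 107*(56 + (-24 + 0)) = 107*(56 - 24) = 107*32 = 3424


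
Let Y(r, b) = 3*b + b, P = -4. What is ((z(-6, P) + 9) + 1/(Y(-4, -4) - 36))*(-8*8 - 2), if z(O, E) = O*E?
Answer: -56595/26 ≈ -2176.7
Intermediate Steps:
Y(r, b) = 4*b
z(O, E) = E*O
((z(-6, P) + 9) + 1/(Y(-4, -4) - 36))*(-8*8 - 2) = ((-4*(-6) + 9) + 1/(4*(-4) - 36))*(-8*8 - 2) = ((24 + 9) + 1/(-16 - 36))*(-64 - 2) = (33 + 1/(-52))*(-66) = (33 - 1/52)*(-66) = (1715/52)*(-66) = -56595/26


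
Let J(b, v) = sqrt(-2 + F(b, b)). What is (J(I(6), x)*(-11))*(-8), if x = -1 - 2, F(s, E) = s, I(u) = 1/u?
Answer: 44*I*sqrt(66)/3 ≈ 119.15*I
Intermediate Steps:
x = -3
J(b, v) = sqrt(-2 + b)
(J(I(6), x)*(-11))*(-8) = (sqrt(-2 + 1/6)*(-11))*(-8) = (sqrt(-11/6)*(-11))*(-8) = ((I*sqrt(66)/6)*(-11))*(-8) = -11*I*sqrt(66)/6*(-8) = 44*I*sqrt(66)/3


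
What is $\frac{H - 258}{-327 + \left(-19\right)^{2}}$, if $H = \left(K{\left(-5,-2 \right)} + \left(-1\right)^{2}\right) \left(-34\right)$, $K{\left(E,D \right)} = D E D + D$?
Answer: $\frac{228}{17} \approx 13.412$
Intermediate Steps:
$K{\left(E,D \right)} = D + E D^{2}$ ($K{\left(E,D \right)} = E D^{2} + D = D + E D^{2}$)
$H = 714$ ($H = \left(- 2 \left(1 - -10\right) + \left(-1\right)^{2}\right) \left(-34\right) = \left(- 2 \left(1 + 10\right) + 1\right) \left(-34\right) = \left(\left(-2\right) 11 + 1\right) \left(-34\right) = \left(-22 + 1\right) \left(-34\right) = \left(-21\right) \left(-34\right) = 714$)
$\frac{H - 258}{-327 + \left(-19\right)^{2}} = \frac{714 - 258}{-327 + \left(-19\right)^{2}} = \frac{456}{-327 + 361} = \frac{456}{34} = 456 \cdot \frac{1}{34} = \frac{228}{17}$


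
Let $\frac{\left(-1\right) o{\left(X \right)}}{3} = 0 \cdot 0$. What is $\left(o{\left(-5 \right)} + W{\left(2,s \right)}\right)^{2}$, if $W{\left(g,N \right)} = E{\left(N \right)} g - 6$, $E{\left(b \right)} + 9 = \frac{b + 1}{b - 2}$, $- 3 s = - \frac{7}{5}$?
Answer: $\frac{355216}{529} \approx 671.49$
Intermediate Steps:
$s = \frac{7}{15}$ ($s = - \frac{\left(-7\right) \frac{1}{5}}{3} = \left(- \frac{1}{3}\right) \left(- \frac{7}{5}\right) = \frac{7}{15} \approx 0.46667$)
$E{\left(b \right)} = -9 + \frac{1 + b}{-2 + b}$ ($E{\left(b \right)} = -9 + \frac{b + 1}{b - 2} = -9 + \frac{1 + b}{-2 + b}$)
$o{\left(X \right)} = 0$ ($o{\left(X \right)} = - 3 \cdot 0 \cdot 0 = \left(-3\right) 0 = 0$)
$W{\left(g,N \right)} = -6 + \frac{g \left(19 - 8 N\right)}{-2 + N}$ ($W{\left(g,N \right)} = \frac{19 - 8 N}{-2 + N} g - 6 = \frac{g \left(19 - 8 N\right)}{-2 + N} - 6 = -6 + \frac{g \left(19 - 8 N\right)}{-2 + N}$)
$\left(o{\left(-5 \right)} + W{\left(2,s \right)}\right)^{2} = \left(0 + \frac{12 - \frac{14}{5} - 2 \left(-19 + 8 \cdot \frac{7}{15}\right)}{-2 + \frac{7}{15}}\right)^{2} = \left(0 + \frac{12 - \frac{14}{5} - 2 \left(-19 + \frac{56}{15}\right)}{- \frac{23}{15}}\right)^{2} = \left(0 - \frac{15 \left(12 - \frac{14}{5} - 2 \left(- \frac{229}{15}\right)\right)}{23}\right)^{2} = \left(0 - \frac{15 \left(12 - \frac{14}{5} + \frac{458}{15}\right)}{23}\right)^{2} = \left(0 - \frac{596}{23}\right)^{2} = \left(- \frac{596}{23}\right)^{2} = \frac{355216}{529}$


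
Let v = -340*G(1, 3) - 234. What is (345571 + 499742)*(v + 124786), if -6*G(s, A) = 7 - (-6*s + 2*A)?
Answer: 105620732266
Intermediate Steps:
G(s, A) = -7/6 - s + A/3 (G(s, A) = -(7 - (-6*s + 2*A))/6 = -(7 + (-2*A + 6*s))/6 = -(7 - 2*A + 6*s)/6 = -7/6 - s + A/3)
v = 488/3 (v = -340*(-7/6 - 1*1 + (1/3)*3) - 234 = -340*(-7/6 - 1 + 1) - 234 = -340*(-7/6) - 234 = 1190/3 - 234 = 488/3 ≈ 162.67)
(345571 + 499742)*(v + 124786) = (345571 + 499742)*(488/3 + 124786) = 845313*(374846/3) = 105620732266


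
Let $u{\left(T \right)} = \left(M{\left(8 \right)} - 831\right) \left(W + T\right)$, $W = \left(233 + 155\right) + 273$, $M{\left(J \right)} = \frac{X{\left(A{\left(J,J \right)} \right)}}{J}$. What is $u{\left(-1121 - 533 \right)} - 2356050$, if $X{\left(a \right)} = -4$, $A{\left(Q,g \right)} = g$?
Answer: $- \frac{3060741}{2} \approx -1.5304 \cdot 10^{6}$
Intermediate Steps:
$M{\left(J \right)} = - \frac{4}{J}$
$W = 661$ ($W = 388 + 273 = 661$)
$u{\left(T \right)} = - \frac{1099243}{2} - \frac{1663 T}{2}$ ($u{\left(T \right)} = \left(- \frac{4}{8} - 831\right) \left(661 + T\right) = \left(\left(-4\right) \frac{1}{8} - 831\right) \left(661 + T\right) = \left(- \frac{1}{2} - 831\right) \left(661 + T\right) = - \frac{1663 \left(661 + T\right)}{2} = - \frac{1099243}{2} - \frac{1663 T}{2}$)
$u{\left(-1121 - 533 \right)} - 2356050 = \left(- \frac{1099243}{2} - \frac{1663 \left(-1121 - 533\right)}{2}\right) - 2356050 = \left(- \frac{1099243}{2} - -1375301\right) - 2356050 = \left(- \frac{1099243}{2} + 1375301\right) - 2356050 = \frac{1651359}{2} - 2356050 = - \frac{3060741}{2}$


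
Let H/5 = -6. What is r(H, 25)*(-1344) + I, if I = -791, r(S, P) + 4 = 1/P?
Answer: 113281/25 ≈ 4531.2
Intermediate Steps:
H = -30 (H = 5*(-6) = -30)
r(S, P) = -4 + 1/P
r(H, 25)*(-1344) + I = (-4 + 1/25)*(-1344) - 791 = -99/25*(-1344) - 791 = 133056/25 - 791 = 113281/25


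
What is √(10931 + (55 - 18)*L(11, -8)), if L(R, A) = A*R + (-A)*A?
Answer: √5307 ≈ 72.849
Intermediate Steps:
L(R, A) = -A² + A*R (L(R, A) = A*R - A² = -A² + A*R)
√(10931 + (55 - 18)*L(11, -8)) = √(10931 + (55 - 18)*(-8*(11 - 1*(-8)))) = √(10931 + 37*(-8*(11 + 8))) = √(10931 + 37*(-8*19)) = √(10931 + 37*(-152)) = √(10931 - 5624) = √5307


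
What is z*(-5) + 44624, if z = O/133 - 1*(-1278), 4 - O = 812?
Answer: 5089162/133 ≈ 38264.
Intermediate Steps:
O = -808 (O = 4 - 1*812 = 4 - 812 = -808)
z = 169166/133 (z = -808/133 - 1*(-1278) = -808*1/133 + 1278 = -808/133 + 1278 = 169166/133 ≈ 1271.9)
z*(-5) + 44624 = (169166/133)*(-5) + 44624 = -845830/133 + 44624 = 5089162/133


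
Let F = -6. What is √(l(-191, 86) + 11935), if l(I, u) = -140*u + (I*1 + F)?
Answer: I*√302 ≈ 17.378*I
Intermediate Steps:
l(I, u) = -6 + I - 140*u (l(I, u) = -140*u + (I*1 - 6) = -140*u + (I - 6) = -140*u + (-6 + I) = -6 + I - 140*u)
√(l(-191, 86) + 11935) = √((-6 - 191 - 140*86) + 11935) = √((-6 - 191 - 12040) + 11935) = √(-12237 + 11935) = √(-302) = I*√302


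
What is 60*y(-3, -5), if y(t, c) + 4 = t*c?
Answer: 660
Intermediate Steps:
y(t, c) = -4 + c*t (y(t, c) = -4 + t*c = -4 + c*t)
60*y(-3, -5) = 60*(-4 - 5*(-3)) = 60*(-4 + 15) = 60*11 = 660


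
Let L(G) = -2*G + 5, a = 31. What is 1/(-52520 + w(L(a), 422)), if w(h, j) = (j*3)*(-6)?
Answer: -1/60116 ≈ -1.6634e-5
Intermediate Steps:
L(G) = 5 - 2*G
w(h, j) = -18*j (w(h, j) = (3*j)*(-6) = -18*j)
1/(-52520 + w(L(a), 422)) = 1/(-52520 - 18*422) = 1/(-52520 - 7596) = 1/(-60116) = -1/60116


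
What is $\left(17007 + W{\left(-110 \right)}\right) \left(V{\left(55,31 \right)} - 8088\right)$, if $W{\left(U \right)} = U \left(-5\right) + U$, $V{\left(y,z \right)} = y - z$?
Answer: $-140692608$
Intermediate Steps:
$W{\left(U \right)} = - 4 U$ ($W{\left(U \right)} = - 5 U + U = - 4 U$)
$\left(17007 + W{\left(-110 \right)}\right) \left(V{\left(55,31 \right)} - 8088\right) = \left(17007 - -440\right) \left(\left(55 - 31\right) - 8088\right) = \left(17007 + 440\right) \left(\left(55 - 31\right) - 8088\right) = 17447 \left(24 - 8088\right) = 17447 \left(-8064\right) = -140692608$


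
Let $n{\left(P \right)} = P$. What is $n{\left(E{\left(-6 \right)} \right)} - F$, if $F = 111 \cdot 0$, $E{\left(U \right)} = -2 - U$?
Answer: $4$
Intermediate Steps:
$F = 0$
$n{\left(E{\left(-6 \right)} \right)} - F = \left(-2 - -6\right) - 0 = \left(-2 + 6\right) + 0 = 4 + 0 = 4$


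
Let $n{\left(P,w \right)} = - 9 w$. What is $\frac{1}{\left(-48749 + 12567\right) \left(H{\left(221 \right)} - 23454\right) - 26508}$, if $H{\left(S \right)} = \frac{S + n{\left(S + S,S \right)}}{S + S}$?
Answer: $\frac{1}{848730848} \approx 1.1782 \cdot 10^{-9}$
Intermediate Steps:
$H{\left(S \right)} = -4$ ($H{\left(S \right)} = \frac{S - 9 S}{S + S} = \frac{\left(-8\right) S}{2 S} = - 8 S \frac{1}{2 S} = -4$)
$\frac{1}{\left(-48749 + 12567\right) \left(H{\left(221 \right)} - 23454\right) - 26508} = \frac{1}{\left(-48749 + 12567\right) \left(-4 - 23454\right) - 26508} = \frac{1}{\left(-36182\right) \left(-23458\right) - 26508} = \frac{1}{848757356 - 26508} = \frac{1}{848730848}$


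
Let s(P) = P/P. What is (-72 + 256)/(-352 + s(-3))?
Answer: -184/351 ≈ -0.52422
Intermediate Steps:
s(P) = 1
(-72 + 256)/(-352 + s(-3)) = (-72 + 256)/(-352 + 1) = 184/(-351) = 184*(-1/351) = -184/351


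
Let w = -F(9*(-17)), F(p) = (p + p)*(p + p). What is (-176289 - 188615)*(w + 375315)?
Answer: -102785793816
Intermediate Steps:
F(p) = 4*p**2 (F(p) = (2*p)*(2*p) = 4*p**2)
w = -93636 (w = -4*(9*(-17))**2 = -4*(-153)**2 = -4*23409 = -1*93636 = -93636)
(-176289 - 188615)*(w + 375315) = (-176289 - 188615)*(-93636 + 375315) = -364904*281679 = -102785793816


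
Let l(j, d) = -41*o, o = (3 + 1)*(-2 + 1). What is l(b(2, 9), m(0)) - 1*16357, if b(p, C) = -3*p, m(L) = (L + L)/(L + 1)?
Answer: -16193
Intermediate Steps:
m(L) = 2*L/(1 + L) (m(L) = (2*L)/(1 + L) = 2*L/(1 + L))
o = -4 (o = 4*(-1) = -4)
l(j, d) = 164 (l(j, d) = -41*(-4) = 164)
l(b(2, 9), m(0)) - 1*16357 = 164 - 1*16357 = 164 - 16357 = -16193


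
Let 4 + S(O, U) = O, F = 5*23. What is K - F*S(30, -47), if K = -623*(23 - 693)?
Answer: 414420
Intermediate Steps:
F = 115
S(O, U) = -4 + O
K = 417410 (K = -623*(-670) = 417410)
K - F*S(30, -47) = 417410 - 115*(-4 + 30) = 417410 - 115*26 = 417410 - 1*2990 = 417410 - 2990 = 414420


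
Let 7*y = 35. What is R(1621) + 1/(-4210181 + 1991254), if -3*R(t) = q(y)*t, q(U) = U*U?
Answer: -89922016678/6656781 ≈ -13508.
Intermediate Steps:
y = 5 (y = (1/7)*35 = 5)
q(U) = U**2
R(t) = -25*t/3 (R(t) = -5**2*t/3 = -25*t/3)
R(1621) + 1/(-4210181 + 1991254) = -25/3*1621 + 1/(-4210181 + 1991254) = -40525/3 + 1/(-2218927) = -40525/3 - 1/2218927 = -89922016678/6656781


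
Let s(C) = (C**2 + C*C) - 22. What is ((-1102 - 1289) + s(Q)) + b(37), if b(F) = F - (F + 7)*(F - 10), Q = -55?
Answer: 2486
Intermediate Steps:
s(C) = -22 + 2*C**2 (s(C) = (C**2 + C**2) - 22 = 2*C**2 - 22 = -22 + 2*C**2)
b(F) = F - (-10 + F)*(7 + F) (b(F) = F - (7 + F)*(-10 + F) = F - (-10 + F)*(7 + F))
((-1102 - 1289) + s(Q)) + b(37) = ((-1102 - 1289) + (-22 + 2*(-55)**2)) + (70 - 1*37**2 + 4*37) = (-2391 + (-22 + 2*3025)) + (70 - 1*1369 + 148) = (-2391 + (-22 + 6050)) + (70 - 1369 + 148) = (-2391 + 6028) - 1151 = 3637 - 1151 = 2486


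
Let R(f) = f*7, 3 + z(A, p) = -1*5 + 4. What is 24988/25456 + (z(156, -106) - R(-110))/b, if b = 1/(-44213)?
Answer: -215530587265/6364 ≈ -3.3867e+7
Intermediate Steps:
b = -1/44213 ≈ -2.2618e-5
z(A, p) = -4 (z(A, p) = -3 + (-1*5 + 4) = -3 + (-5 + 4) = -3 - 1 = -4)
R(f) = 7*f
24988/25456 + (z(156, -106) - R(-110))/b = 24988/25456 + (-4 - 7*(-110))/(-1/44213) = 24988*(1/25456) + (-4 - 1*(-770))*(-44213) = 6247/6364 + (-4 + 770)*(-44213) = 6247/6364 + 766*(-44213) = 6247/6364 - 33867158 = -215530587265/6364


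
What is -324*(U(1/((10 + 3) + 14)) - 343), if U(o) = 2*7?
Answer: 106596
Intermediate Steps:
U(o) = 14
-324*(U(1/((10 + 3) + 14)) - 343) = -324*(14 - 343) = -324*(-329) = 106596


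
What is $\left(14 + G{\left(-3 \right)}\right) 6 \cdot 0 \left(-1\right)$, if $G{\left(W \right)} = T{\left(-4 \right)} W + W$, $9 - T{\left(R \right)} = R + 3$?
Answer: $0$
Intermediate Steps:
$T{\left(R \right)} = 6 - R$ ($T{\left(R \right)} = 9 - \left(R + 3\right) = 9 - \left(3 + R\right) = 6 - R$)
$G{\left(W \right)} = 11 W$ ($G{\left(W \right)} = \left(6 - -4\right) W + W = \left(6 + 4\right) W + W = 10 W + W = 11 W$)
$\left(14 + G{\left(-3 \right)}\right) 6 \cdot 0 \left(-1\right) = \left(14 + 11 \left(-3\right)\right) 6 \cdot 0 \left(-1\right) = \left(14 - 33\right) 0 \left(-1\right) = \left(-19\right) 0 = 0$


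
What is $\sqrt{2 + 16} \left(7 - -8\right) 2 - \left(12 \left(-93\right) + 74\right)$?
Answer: $1042 + 90 \sqrt{2} \approx 1169.3$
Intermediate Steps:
$\sqrt{2 + 16} \left(7 - -8\right) 2 - \left(12 \left(-93\right) + 74\right) = \sqrt{18} \left(7 + 8\right) 2 - \left(-1116 + 74\right) = 3 \sqrt{2} \cdot 15 \cdot 2 - -1042 = 45 \sqrt{2} \cdot 2 + 1042 = 90 \sqrt{2} + 1042 = 1042 + 90 \sqrt{2}$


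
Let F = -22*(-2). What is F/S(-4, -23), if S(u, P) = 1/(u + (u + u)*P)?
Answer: 7920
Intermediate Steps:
S(u, P) = 1/(u + 2*P*u) (S(u, P) = 1/(u + (2*u)*P) = 1/(u + 2*P*u))
F = 44
F/S(-4, -23) = 44/((1/((-4)*(1 + 2*(-23))))) = 44/((-1/(4*(1 - 46)))) = 44/((-1/4/(-45))) = 44/((-1/4*(-1/45))) = 44/(1/180) = 44*180 = 7920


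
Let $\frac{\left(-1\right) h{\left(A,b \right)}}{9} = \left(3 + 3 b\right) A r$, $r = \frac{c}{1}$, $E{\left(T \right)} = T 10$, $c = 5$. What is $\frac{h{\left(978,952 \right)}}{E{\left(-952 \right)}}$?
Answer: $\frac{12582459}{952} \approx 13217.0$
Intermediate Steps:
$E{\left(T \right)} = 10 T$
$r = 5$ ($r = \frac{5}{1} = 5 \cdot 1 = 5$)
$h{\left(A,b \right)} = - 45 A \left(3 + 3 b\right)$ ($h{\left(A,b \right)} = - 9 \left(3 + 3 b\right) A 5 = - 9 A \left(3 + 3 b\right) 5 = - 9 \cdot 5 A \left(3 + 3 b\right) = - 45 A \left(3 + 3 b\right)$)
$\frac{h{\left(978,952 \right)}}{E{\left(-952 \right)}} = \frac{\left(-135\right) 978 \left(1 + 952\right)}{10 \left(-952\right)} = \frac{\left(-135\right) 978 \cdot 953}{-9520} = \left(-125824590\right) \left(- \frac{1}{9520}\right) = \frac{12582459}{952}$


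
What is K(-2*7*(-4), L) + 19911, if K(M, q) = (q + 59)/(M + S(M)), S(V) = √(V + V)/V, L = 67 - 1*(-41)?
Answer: 1748587033/87807 - 334*√7/87807 ≈ 19914.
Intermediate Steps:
L = 108 (L = 67 + 41 = 108)
S(V) = √2/√V (S(V) = √(2*V)/V = (√2*√V)/V = √2/√V)
K(M, q) = (59 + q)/(M + √2/√M) (K(M, q) = (q + 59)/(M + √2/√M) = (59 + q)/(M + √2/√M))
K(-2*7*(-4), L) + 19911 = √(-2*7*(-4))*(59 + 108)/(√2 + (-2*7*(-4))^(3/2)) + 19911 = √(-14*(-4))*167/(√2 + (-14*(-4))^(3/2)) + 19911 = √56*167/(√2 + 56^(3/2)) + 19911 = (2*√14)*167/(√2 + 112*√14) + 19911 = 334*√14/(√2 + 112*√14) + 19911 = 19911 + 334*√14/(√2 + 112*√14)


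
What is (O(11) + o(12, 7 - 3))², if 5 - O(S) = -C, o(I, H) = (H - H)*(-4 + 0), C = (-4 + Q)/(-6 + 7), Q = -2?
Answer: 1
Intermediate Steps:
C = -6 (C = (-4 - 2)/(-6 + 7) = -6/1 = -6*1 = -6)
o(I, H) = 0 (o(I, H) = 0*(-4) = 0)
O(S) = -1 (O(S) = 5 - (-1)*(-6) = 5 - 1*6 = 5 - 6 = -1)
(O(11) + o(12, 7 - 3))² = (-1 + 0)² = (-1)² = 1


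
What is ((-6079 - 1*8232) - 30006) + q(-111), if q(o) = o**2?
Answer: -31996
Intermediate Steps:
((-6079 - 1*8232) - 30006) + q(-111) = ((-6079 - 1*8232) - 30006) + (-111)**2 = ((-6079 - 8232) - 30006) + 12321 = (-14311 - 30006) + 12321 = -44317 + 12321 = -31996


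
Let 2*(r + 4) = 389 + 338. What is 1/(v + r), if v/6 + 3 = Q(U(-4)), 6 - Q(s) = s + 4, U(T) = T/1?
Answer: 2/755 ≈ 0.0026490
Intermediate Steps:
U(T) = T (U(T) = T*1 = T)
Q(s) = 2 - s (Q(s) = 6 - (s + 4) = 6 - (4 + s) = 6 + (-4 - s) = 2 - s)
v = 18 (v = -18 + 6*(2 - 1*(-4)) = -18 + 6*(2 + 4) = -18 + 6*6 = -18 + 36 = 18)
r = 719/2 (r = -4 + (389 + 338)/2 = -4 + (1/2)*727 = -4 + 727/2 = 719/2 ≈ 359.50)
1/(v + r) = 1/(18 + 719/2) = 1/(755/2) = 2/755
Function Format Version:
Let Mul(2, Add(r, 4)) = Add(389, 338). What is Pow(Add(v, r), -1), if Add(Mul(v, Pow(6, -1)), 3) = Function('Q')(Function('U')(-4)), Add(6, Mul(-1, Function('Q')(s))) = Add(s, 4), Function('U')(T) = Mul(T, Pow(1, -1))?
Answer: Rational(2, 755) ≈ 0.0026490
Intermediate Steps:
Function('U')(T) = T (Function('U')(T) = Mul(T, 1) = T)
Function('Q')(s) = Add(2, Mul(-1, s)) (Function('Q')(s) = Add(6, Mul(-1, Add(s, 4))) = Add(6, Mul(-1, Add(4, s))) = Add(6, Add(-4, Mul(-1, s))) = Add(2, Mul(-1, s)))
v = 18 (v = Add(-18, Mul(6, Add(2, Mul(-1, -4)))) = Add(-18, Mul(6, Add(2, 4))) = Add(-18, Mul(6, 6)) = Add(-18, 36) = 18)
r = Rational(719, 2) (r = Add(-4, Mul(Rational(1, 2), Add(389, 338))) = Add(-4, Mul(Rational(1, 2), 727)) = Add(-4, Rational(727, 2)) = Rational(719, 2) ≈ 359.50)
Pow(Add(v, r), -1) = Pow(Add(18, Rational(719, 2)), -1) = Pow(Rational(755, 2), -1) = Rational(2, 755)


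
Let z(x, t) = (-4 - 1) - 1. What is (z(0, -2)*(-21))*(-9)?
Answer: -1134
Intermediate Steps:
z(x, t) = -6 (z(x, t) = -5 - 1 = -6)
(z(0, -2)*(-21))*(-9) = -6*(-21)*(-9) = 126*(-9) = -1134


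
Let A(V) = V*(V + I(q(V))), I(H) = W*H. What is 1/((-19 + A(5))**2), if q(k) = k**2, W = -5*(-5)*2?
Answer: 1/39137536 ≈ 2.5551e-8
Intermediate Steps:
W = 50 (W = 25*2 = 50)
I(H) = 50*H
A(V) = V*(V + 50*V**2)
1/((-19 + A(5))**2) = 1/((-19 + 5**2*(1 + 50*5))**2) = 1/((-19 + 25*(1 + 250))**2) = 1/((-19 + 25*251)**2) = 1/((-19 + 6275)**2) = 1/(6256**2) = 1/39137536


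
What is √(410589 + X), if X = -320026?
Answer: √90563 ≈ 300.94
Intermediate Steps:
√(410589 + X) = √(410589 - 320026) = √90563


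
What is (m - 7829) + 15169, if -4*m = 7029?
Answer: 22331/4 ≈ 5582.8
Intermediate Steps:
m = -7029/4 (m = -¼*7029 = -7029/4 ≈ -1757.3)
(m - 7829) + 15169 = (-7029/4 - 7829) + 15169 = -38345/4 + 15169 = 22331/4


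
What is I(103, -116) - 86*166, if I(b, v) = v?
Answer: -14392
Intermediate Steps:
I(103, -116) - 86*166 = -116 - 86*166 = -116 - 14276 = -14392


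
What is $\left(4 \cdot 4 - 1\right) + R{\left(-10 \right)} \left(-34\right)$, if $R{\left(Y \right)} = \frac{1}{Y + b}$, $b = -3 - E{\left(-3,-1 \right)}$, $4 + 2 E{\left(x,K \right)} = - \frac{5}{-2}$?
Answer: $\frac{871}{49} \approx 17.776$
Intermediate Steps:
$E{\left(x,K \right)} = - \frac{3}{4}$ ($E{\left(x,K \right)} = -2 + \frac{\left(-5\right) \frac{1}{-2}}{2} = -2 + \frac{\left(-5\right) \left(- \frac{1}{2}\right)}{2} = -2 + \frac{1}{2} \cdot \frac{5}{2} = -2 + \frac{5}{4} = - \frac{3}{4}$)
$b = - \frac{9}{4}$ ($b = -3 - - \frac{3}{4} = -3 + \frac{3}{4} = - \frac{9}{4} \approx -2.25$)
$R{\left(Y \right)} = \frac{1}{- \frac{9}{4} + Y}$ ($R{\left(Y \right)} = \frac{1}{Y - \frac{9}{4}} = \frac{1}{- \frac{9}{4} + Y}$)
$\left(4 \cdot 4 - 1\right) + R{\left(-10 \right)} \left(-34\right) = \left(4 \cdot 4 - 1\right) + \frac{4}{-9 + 4 \left(-10\right)} \left(-34\right) = \left(16 - 1\right) + \frac{4}{-9 - 40} \left(-34\right) = 15 + \frac{4}{-49} \left(-34\right) = 15 + 4 \left(- \frac{1}{49}\right) \left(-34\right) = 15 - - \frac{136}{49} = 15 + \frac{136}{49} = \frac{871}{49}$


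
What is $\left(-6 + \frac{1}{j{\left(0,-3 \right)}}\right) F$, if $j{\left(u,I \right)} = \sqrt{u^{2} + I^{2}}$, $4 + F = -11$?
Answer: $85$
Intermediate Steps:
$F = -15$ ($F = -4 - 11 = -15$)
$j{\left(u,I \right)} = \sqrt{I^{2} + u^{2}}$
$\left(-6 + \frac{1}{j{\left(0,-3 \right)}}\right) F = \left(-6 + \frac{1}{\sqrt{\left(-3\right)^{2} + 0^{2}}}\right) \left(-15\right) = \left(-6 + \frac{1}{\sqrt{9 + 0}}\right) \left(-15\right) = \left(-6 + \frac{1}{\sqrt{9}}\right) \left(-15\right) = \left(-6 + \frac{1}{3}\right) \left(-15\right) = \left(- \frac{17}{3}\right) \left(-15\right) = 85$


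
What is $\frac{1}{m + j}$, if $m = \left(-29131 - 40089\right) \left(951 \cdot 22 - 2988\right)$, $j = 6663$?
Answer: $- \frac{1}{1241384817} \approx -8.0555 \cdot 10^{-10}$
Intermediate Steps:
$m = -1241391480$ ($m = - 69220 \left(20922 - 2988\right) = \left(-69220\right) 17934 = -1241391480$)
$\frac{1}{m + j} = \frac{1}{-1241391480 + 6663} = \frac{1}{-1241384817} = - \frac{1}{1241384817}$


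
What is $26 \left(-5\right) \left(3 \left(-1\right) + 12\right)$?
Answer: $-1170$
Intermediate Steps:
$26 \left(-5\right) \left(3 \left(-1\right) + 12\right) = - 130 \left(-3 + 12\right) = \left(-130\right) 9 = -1170$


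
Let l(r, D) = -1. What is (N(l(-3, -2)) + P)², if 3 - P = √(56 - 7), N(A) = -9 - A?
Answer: 144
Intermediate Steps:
P = -4 (P = 3 - √(56 - 7) = 3 - √49 = 3 - 1*7 = 3 - 7 = -4)
(N(l(-3, -2)) + P)² = ((-9 - 1*(-1)) - 4)² = ((-9 + 1) - 4)² = (-8 - 4)² = (-12)² = 144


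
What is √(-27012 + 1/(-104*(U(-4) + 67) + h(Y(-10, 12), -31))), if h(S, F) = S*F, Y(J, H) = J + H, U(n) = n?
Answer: I*√1181639838566/6614 ≈ 164.35*I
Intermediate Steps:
Y(J, H) = H + J
h(S, F) = F*S
√(-27012 + 1/(-104*(U(-4) + 67) + h(Y(-10, 12), -31))) = √(-27012 + 1/(-104*(-4 + 67) - 31*(12 - 10))) = √(-27012 + 1/(-104*63 - 31*2)) = √(-27012 + 1/(-6552 - 62)) = √(-27012 + 1/(-6614)) = √(-27012 - 1/6614) = √(-178657369/6614) = I*√1181639838566/6614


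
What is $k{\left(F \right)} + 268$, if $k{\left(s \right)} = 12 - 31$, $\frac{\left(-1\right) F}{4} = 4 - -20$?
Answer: $249$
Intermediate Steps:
$F = -96$ ($F = - 4 \left(4 - -20\right) = - 4 \left(4 + 20\right) = \left(-4\right) 24 = -96$)
$k{\left(s \right)} = -19$
$k{\left(F \right)} + 268 = -19 + 268 = 249$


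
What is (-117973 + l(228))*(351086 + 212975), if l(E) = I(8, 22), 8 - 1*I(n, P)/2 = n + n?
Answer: -66552993329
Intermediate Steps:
I(n, P) = 16 - 4*n (I(n, P) = 16 - 2*(n + n) = 16 - 4*n)
l(E) = -16 (l(E) = 16 - 4*8 = 16 - 32 = -16)
(-117973 + l(228))*(351086 + 212975) = (-117973 - 16)*(351086 + 212975) = -117989*564061 = -66552993329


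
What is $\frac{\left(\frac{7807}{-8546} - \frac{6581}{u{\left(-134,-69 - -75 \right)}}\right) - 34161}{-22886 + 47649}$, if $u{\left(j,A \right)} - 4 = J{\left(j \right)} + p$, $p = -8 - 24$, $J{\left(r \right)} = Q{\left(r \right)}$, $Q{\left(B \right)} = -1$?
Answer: $- \frac{8410242451}{6137113342} \approx -1.3704$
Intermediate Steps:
$J{\left(r \right)} = -1$
$p = -32$
$u{\left(j,A \right)} = -29$ ($u{\left(j,A \right)} = 4 - 33 = -29$)
$\frac{\left(\frac{7807}{-8546} - \frac{6581}{u{\left(-134,-69 - -75 \right)}}\right) - 34161}{-22886 + 47649} = \frac{\left(\frac{7807}{-8546} - \frac{6581}{-29}\right) - 34161}{-22886 + 47649} = \frac{\left(7807 \left(- \frac{1}{8546}\right) - - \frac{6581}{29}\right) - 34161}{24763} = \left(\left(- \frac{7807}{8546} + \frac{6581}{29}\right) - 34161\right) \frac{1}{24763} = \left(\frac{56014823}{247834} - 34161\right) \frac{1}{24763} = \left(- \frac{8410242451}{247834}\right) \frac{1}{24763} = - \frac{8410242451}{6137113342}$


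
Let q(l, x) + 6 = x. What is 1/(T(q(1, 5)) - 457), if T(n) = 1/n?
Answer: -1/458 ≈ -0.0021834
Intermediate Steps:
q(l, x) = -6 + x
1/(T(q(1, 5)) - 457) = 1/(1/(-6 + 5) - 457) = 1/(1/(-1) - 457) = 1/(-1 - 457) = 1/(-458) = -1/458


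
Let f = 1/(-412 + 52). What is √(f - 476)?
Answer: I*√1713610/60 ≈ 21.817*I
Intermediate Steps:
f = -1/360 (f = 1/(-360) = -1/360 ≈ -0.0027778)
√(f - 476) = √(-1/360 - 476) = √(-171361/360) = I*√1713610/60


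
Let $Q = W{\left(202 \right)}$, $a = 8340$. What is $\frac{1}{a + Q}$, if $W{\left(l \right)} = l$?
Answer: $\frac{1}{8542} \approx 0.00011707$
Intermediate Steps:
$Q = 202$
$\frac{1}{a + Q} = \frac{1}{8340 + 202} = \frac{1}{8542}$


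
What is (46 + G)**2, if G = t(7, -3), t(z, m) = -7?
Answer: 1521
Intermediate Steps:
G = -7
(46 + G)**2 = (46 - 7)**2 = 39**2 = 1521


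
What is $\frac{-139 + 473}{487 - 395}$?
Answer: $\frac{167}{46} \approx 3.6304$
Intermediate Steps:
$\frac{-139 + 473}{487 - 395} = \frac{334}{92} = 334 \cdot \frac{1}{92} = \frac{167}{46}$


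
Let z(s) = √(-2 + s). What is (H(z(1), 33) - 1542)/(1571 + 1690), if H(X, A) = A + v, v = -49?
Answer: -1558/3261 ≈ -0.47777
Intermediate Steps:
H(X, A) = -49 + A (H(X, A) = A - 49 = -49 + A)
(H(z(1), 33) - 1542)/(1571 + 1690) = ((-49 + 33) - 1542)/(1571 + 1690) = (-16 - 1542)/3261 = -1558*1/3261 = -1558/3261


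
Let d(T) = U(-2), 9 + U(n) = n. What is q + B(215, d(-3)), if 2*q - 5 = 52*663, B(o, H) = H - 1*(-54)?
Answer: 34567/2 ≈ 17284.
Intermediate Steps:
U(n) = -9 + n
d(T) = -11 (d(T) = -9 - 2 = -11)
B(o, H) = 54 + H (B(o, H) = H + 54 = 54 + H)
q = 34481/2 (q = 5/2 + (52*663)/2 = 5/2 + (½)*34476 = 5/2 + 17238 = 34481/2 ≈ 17241.)
q + B(215, d(-3)) = 34481/2 + (54 - 11) = 34481/2 + 43 = 34567/2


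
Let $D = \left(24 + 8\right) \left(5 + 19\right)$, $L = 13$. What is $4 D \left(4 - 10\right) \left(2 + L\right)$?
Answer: $-276480$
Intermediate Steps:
$D = 768$ ($D = 32 \cdot 24 = 768$)
$4 D \left(4 - 10\right) \left(2 + L\right) = 4 \cdot 768 \left(4 - 10\right) \left(2 + 13\right) = 3072 \left(\left(-6\right) 15\right) = 3072 \left(-90\right) = -276480$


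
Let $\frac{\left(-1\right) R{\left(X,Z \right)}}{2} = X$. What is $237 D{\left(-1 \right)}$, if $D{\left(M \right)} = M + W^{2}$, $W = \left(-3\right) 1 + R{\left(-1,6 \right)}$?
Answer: $0$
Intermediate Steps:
$R{\left(X,Z \right)} = - 2 X$
$W = -1$ ($W = \left(-3\right) 1 - -2 = -3 + 2 = -1$)
$D{\left(M \right)} = 1 + M$ ($D{\left(M \right)} = M + \left(-1\right)^{2} = M + 1 = 1 + M$)
$237 D{\left(-1 \right)} = 237 \left(1 - 1\right) = 237 \cdot 0 = 0$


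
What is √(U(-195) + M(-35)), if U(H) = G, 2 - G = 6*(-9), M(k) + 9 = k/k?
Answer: 4*√3 ≈ 6.9282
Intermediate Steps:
M(k) = -8 (M(k) = -9 + k/k = -9 + 1 = -8)
G = 56 (G = 2 - 6*(-9) = 2 - 1*(-54) = 2 + 54 = 56)
U(H) = 56
√(U(-195) + M(-35)) = √(56 - 8) = √48 = 4*√3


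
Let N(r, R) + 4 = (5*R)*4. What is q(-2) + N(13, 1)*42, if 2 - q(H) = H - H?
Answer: 674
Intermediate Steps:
q(H) = 2 (q(H) = 2 - (H - H) = 2 - 1*0 = 2 + 0 = 2)
N(r, R) = -4 + 20*R (N(r, R) = -4 + (5*R)*4 = -4 + 20*R)
q(-2) + N(13, 1)*42 = 2 + (-4 + 20*1)*42 = 2 + (-4 + 20)*42 = 2 + 16*42 = 2 + 672 = 674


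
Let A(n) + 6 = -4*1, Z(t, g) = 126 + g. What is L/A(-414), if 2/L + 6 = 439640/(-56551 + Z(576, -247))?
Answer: 7084/487295 ≈ 0.014537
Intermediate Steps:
A(n) = -10 (A(n) = -6 - 4*1 = -6 - 4 = -10)
L = -14168/97459 (L = 2/(-6 + 439640/(-56551 + (126 - 247))) = 2/(-6 + 439640/(-56551 - 121)) = 2/(-6 + 439640/(-56672)) = 2/(-6 + 439640*(-1/56672)) = 2/(-6 - 54955/7084) = 2/(-97459/7084) = 2*(-7084/97459) = -14168/97459 ≈ -0.14537)
L/A(-414) = -14168/97459/(-10) = -14168/97459*(-⅒) = 7084/487295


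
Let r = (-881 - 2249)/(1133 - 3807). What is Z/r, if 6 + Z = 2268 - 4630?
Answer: -3166016/1565 ≈ -2023.0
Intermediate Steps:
Z = -2368 (Z = -6 + (2268 - 4630) = -6 - 2362 = -2368)
r = 1565/1337 (r = -3130/(-2674) = -3130*(-1/2674) = 1565/1337 ≈ 1.1705)
Z/r = -2368/1565/1337 = -2368*1337/1565 = -3166016/1565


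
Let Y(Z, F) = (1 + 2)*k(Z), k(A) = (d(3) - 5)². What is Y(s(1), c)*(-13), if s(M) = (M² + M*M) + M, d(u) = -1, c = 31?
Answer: -1404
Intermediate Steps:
k(A) = 36 (k(A) = (-1 - 5)² = (-6)² = 36)
s(M) = M + 2*M² (s(M) = (M² + M²) + M = 2*M² + M = M + 2*M²)
Y(Z, F) = 108 (Y(Z, F) = (1 + 2)*36 = 3*36 = 108)
Y(s(1), c)*(-13) = 108*(-13) = -1404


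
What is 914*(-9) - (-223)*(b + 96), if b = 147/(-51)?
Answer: 213167/17 ≈ 12539.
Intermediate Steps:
b = -49/17 (b = 147*(-1/51) = -49/17 ≈ -2.8824)
914*(-9) - (-223)*(b + 96) = 914*(-9) - (-223)*(-49/17 + 96) = -8226 - (-223)*1583/17 = -8226 - 1*(-353009/17) = -8226 + 353009/17 = 213167/17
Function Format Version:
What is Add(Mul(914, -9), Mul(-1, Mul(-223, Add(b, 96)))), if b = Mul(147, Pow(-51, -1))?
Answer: Rational(213167, 17) ≈ 12539.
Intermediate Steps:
b = Rational(-49, 17) (b = Mul(147, Rational(-1, 51)) = Rational(-49, 17) ≈ -2.8824)
Add(Mul(914, -9), Mul(-1, Mul(-223, Add(b, 96)))) = Add(Mul(914, -9), Mul(-1, Mul(-223, Add(Rational(-49, 17), 96)))) = Add(-8226, Mul(-1, Mul(-223, Rational(1583, 17)))) = Add(-8226, Mul(-1, Rational(-353009, 17))) = Add(-8226, Rational(353009, 17)) = Rational(213167, 17)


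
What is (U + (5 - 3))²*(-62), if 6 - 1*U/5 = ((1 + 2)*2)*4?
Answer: -480128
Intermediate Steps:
U = -90 (U = 30 - 5*(1 + 2)*2*4 = 30 - 5*3*2*4 = 30 - 30*4 = 30 - 5*24 = 30 - 120 = -90)
(U + (5 - 3))²*(-62) = (-90 + (5 - 3))²*(-62) = (-90 + 2)²*(-62) = (-88)²*(-62) = 7744*(-62) = -480128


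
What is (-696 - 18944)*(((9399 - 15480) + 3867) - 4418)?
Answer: 130252480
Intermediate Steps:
(-696 - 18944)*(((9399 - 15480) + 3867) - 4418) = -19640*((-6081 + 3867) - 4418) = -19640*(-2214 - 4418) = -19640*(-6632) = 130252480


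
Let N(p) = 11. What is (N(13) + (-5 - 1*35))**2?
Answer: 841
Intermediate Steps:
(N(13) + (-5 - 1*35))**2 = (11 + (-5 - 1*35))**2 = (11 + (-5 - 35))**2 = (11 - 40)**2 = (-29)**2 = 841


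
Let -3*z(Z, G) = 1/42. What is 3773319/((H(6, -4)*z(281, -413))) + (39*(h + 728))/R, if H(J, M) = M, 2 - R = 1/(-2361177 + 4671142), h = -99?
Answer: 1098358681586943/9239858 ≈ 1.1887e+8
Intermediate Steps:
z(Z, G) = -1/126 (z(Z, G) = -⅓/42 = -⅓*1/42 = -1/126)
R = 4619929/2309965 (R = 2 - 1/(-2361177 + 4671142) = 2 - 1/2309965 = 4619929/2309965 ≈ 2.0000)
3773319/((H(6, -4)*z(281, -413))) + (39*(h + 728))/R = 3773319/((-4*(-1/126))) + (39*(-99 + 728))/(4619929/2309965) = 3773319/(2/63) + (39*629)*(2309965/4619929) = 3773319*(63/2) + 24531*(2309965/4619929) = 237719097/2 + 56665751415/4619929 = 1098358681586943/9239858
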